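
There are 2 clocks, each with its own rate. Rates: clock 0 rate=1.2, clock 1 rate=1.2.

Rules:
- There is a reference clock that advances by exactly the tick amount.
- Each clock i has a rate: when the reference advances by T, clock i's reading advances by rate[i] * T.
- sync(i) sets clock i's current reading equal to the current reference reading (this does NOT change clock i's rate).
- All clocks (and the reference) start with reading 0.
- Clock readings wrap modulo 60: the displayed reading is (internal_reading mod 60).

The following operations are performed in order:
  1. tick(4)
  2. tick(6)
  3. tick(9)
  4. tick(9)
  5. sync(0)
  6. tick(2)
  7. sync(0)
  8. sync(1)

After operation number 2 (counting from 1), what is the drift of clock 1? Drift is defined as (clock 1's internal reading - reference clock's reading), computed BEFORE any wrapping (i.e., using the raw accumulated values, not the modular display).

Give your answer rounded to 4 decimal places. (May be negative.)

After op 1 tick(4): ref=4.0000 raw=[4.8000 4.8000]
After op 2 tick(6): ref=10.0000 raw=[12.0000 12.0000]
Drift of clock 1 after op 2: 12.0000 - 10.0000 = 2.0000

Answer: 2.0000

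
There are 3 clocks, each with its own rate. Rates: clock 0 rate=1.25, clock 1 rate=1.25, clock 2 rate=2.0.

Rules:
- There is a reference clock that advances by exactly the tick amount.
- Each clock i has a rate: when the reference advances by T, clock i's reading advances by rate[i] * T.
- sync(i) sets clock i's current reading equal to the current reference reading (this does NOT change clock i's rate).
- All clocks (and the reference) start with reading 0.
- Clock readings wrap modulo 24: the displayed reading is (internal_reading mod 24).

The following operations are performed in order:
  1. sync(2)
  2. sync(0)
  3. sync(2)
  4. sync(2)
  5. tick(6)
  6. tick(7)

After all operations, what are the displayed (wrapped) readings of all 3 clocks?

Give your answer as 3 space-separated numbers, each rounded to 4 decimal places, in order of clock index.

After op 1 sync(2): ref=0.0000 raw=[0.0000 0.0000 0.0000]
After op 2 sync(0): ref=0.0000 raw=[0.0000 0.0000 0.0000]
After op 3 sync(2): ref=0.0000 raw=[0.0000 0.0000 0.0000]
After op 4 sync(2): ref=0.0000 raw=[0.0000 0.0000 0.0000]
After op 5 tick(6): ref=6.0000 raw=[7.5000 7.5000 12.0000]
After op 6 tick(7): ref=13.0000 raw=[16.2500 16.2500 26.0000]
Wrap final raw readings (mod 24): 16.2500 mod 24 = 16.2500; 16.2500 mod 24 = 16.2500; 26.0000 mod 24 = 2.0000

Answer: 16.2500 16.2500 2.0000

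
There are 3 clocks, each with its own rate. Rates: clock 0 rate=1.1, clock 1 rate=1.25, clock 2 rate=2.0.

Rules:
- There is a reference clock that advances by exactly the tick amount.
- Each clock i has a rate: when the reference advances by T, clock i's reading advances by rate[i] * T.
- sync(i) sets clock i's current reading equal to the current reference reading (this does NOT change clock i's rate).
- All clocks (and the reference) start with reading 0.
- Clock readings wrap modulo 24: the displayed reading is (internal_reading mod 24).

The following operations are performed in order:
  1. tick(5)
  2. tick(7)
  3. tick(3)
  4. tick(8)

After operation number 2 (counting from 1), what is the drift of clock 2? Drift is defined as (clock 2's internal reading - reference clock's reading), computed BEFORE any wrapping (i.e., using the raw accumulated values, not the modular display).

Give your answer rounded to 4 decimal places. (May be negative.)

After op 1 tick(5): ref=5.0000 raw=[5.5000 6.2500 10.0000]
After op 2 tick(7): ref=12.0000 raw=[13.2000 15.0000 24.0000]
Drift of clock 2 after op 2: 24.0000 - 12.0000 = 12.0000

Answer: 12.0000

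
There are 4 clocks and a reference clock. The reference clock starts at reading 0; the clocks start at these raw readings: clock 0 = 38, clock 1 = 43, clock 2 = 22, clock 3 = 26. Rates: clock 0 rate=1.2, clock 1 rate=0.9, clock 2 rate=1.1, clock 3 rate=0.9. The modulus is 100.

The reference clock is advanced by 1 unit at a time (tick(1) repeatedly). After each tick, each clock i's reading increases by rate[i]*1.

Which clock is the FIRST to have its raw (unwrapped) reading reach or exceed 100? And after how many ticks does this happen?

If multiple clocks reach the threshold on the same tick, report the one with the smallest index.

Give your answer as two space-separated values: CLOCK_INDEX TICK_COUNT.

clock 0: start=38, rate=1.2, needs 100-38 = 62; ticks = ceil(62/1.2) = ceil(51.6667) = 52; reading at tick 52 = 38 + 1.2*52 = 100.4000
clock 1: start=43, rate=0.9, needs 100-43 = 57; ticks = ceil(57/0.9) = ceil(63.3333) = 64; reading at tick 64 = 43 + 0.9*64 = 100.6000
clock 2: start=22, rate=1.1, needs 100-22 = 78; ticks = ceil(78/1.1) = ceil(70.9091) = 71; reading at tick 71 = 22 + 1.1*71 = 100.1000
clock 3: start=26, rate=0.9, needs 100-26 = 74; ticks = ceil(74/0.9) = ceil(82.2222) = 83; reading at tick 83 = 26 + 0.9*83 = 100.7000
Minimum tick count = 52; winners = [0]; smallest index = 0

Answer: 0 52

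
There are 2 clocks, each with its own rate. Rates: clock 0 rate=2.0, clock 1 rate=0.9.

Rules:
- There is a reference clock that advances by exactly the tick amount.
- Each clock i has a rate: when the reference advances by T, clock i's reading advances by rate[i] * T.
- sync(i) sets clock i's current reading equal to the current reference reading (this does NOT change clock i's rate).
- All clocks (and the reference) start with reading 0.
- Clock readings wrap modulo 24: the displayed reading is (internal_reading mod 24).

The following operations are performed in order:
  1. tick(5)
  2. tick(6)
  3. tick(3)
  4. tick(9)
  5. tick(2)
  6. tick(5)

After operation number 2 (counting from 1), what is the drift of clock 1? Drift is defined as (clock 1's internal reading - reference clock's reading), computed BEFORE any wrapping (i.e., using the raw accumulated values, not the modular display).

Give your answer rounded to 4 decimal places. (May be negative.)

After op 1 tick(5): ref=5.0000 raw=[10.0000 4.5000]
After op 2 tick(6): ref=11.0000 raw=[22.0000 9.9000]
Drift of clock 1 after op 2: 9.9000 - 11.0000 = -1.1000

Answer: -1.1000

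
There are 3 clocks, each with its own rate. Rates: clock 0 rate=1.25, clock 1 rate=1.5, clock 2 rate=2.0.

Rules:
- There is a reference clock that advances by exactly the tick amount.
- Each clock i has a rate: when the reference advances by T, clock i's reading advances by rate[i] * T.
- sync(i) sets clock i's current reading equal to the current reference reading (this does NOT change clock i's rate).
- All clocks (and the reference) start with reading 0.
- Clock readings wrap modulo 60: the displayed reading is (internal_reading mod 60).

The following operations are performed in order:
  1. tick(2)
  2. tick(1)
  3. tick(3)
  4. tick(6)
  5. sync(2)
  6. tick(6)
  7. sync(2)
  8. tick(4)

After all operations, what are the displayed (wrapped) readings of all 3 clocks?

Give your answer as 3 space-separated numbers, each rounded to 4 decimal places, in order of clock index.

Answer: 27.5000 33.0000 26.0000

Derivation:
After op 1 tick(2): ref=2.0000 raw=[2.5000 3.0000 4.0000]
After op 2 tick(1): ref=3.0000 raw=[3.7500 4.5000 6.0000]
After op 3 tick(3): ref=6.0000 raw=[7.5000 9.0000 12.0000]
After op 4 tick(6): ref=12.0000 raw=[15.0000 18.0000 24.0000]
After op 5 sync(2): ref=12.0000 raw=[15.0000 18.0000 12.0000]
After op 6 tick(6): ref=18.0000 raw=[22.5000 27.0000 24.0000]
After op 7 sync(2): ref=18.0000 raw=[22.5000 27.0000 18.0000]
After op 8 tick(4): ref=22.0000 raw=[27.5000 33.0000 26.0000]
Wrap final raw readings (mod 60): 27.5000 mod 60 = 27.5000; 33.0000 mod 60 = 33.0000; 26.0000 mod 60 = 26.0000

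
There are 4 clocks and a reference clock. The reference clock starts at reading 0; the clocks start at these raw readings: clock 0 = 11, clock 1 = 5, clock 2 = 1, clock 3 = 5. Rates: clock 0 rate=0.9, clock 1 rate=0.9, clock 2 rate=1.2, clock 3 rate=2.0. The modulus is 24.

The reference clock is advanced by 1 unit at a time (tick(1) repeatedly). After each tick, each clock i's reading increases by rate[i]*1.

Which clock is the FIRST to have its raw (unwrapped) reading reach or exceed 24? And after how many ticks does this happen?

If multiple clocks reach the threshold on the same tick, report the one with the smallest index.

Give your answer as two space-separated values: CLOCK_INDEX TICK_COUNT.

clock 0: start=11, rate=0.9, needs 24-11 = 13; ticks = ceil(13/0.9) = ceil(14.4444) = 15; reading at tick 15 = 11 + 0.9*15 = 24.5000
clock 1: start=5, rate=0.9, needs 24-5 = 19; ticks = ceil(19/0.9) = ceil(21.1111) = 22; reading at tick 22 = 5 + 0.9*22 = 24.8000
clock 2: start=1, rate=1.2, needs 24-1 = 23; ticks = ceil(23/1.2) = ceil(19.1667) = 20; reading at tick 20 = 1 + 1.2*20 = 25.0000
clock 3: start=5, rate=2.0, needs 24-5 = 19; ticks = ceil(19/2.0) = ceil(9.5000) = 10; reading at tick 10 = 5 + 2.0*10 = 25.0000
Minimum tick count = 10; winners = [3]; smallest index = 3

Answer: 3 10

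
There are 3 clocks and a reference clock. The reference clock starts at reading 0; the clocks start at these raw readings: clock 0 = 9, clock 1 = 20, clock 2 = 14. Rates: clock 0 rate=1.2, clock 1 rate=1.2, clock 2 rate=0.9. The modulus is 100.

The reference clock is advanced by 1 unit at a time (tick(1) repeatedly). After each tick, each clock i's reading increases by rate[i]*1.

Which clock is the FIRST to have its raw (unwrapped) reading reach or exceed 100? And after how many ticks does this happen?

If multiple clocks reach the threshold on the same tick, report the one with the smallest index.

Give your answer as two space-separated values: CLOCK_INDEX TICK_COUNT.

clock 0: start=9, rate=1.2, needs 100-9 = 91; ticks = ceil(91/1.2) = ceil(75.8333) = 76; reading at tick 76 = 9 + 1.2*76 = 100.2000
clock 1: start=20, rate=1.2, needs 100-20 = 80; ticks = ceil(80/1.2) = ceil(66.6667) = 67; reading at tick 67 = 20 + 1.2*67 = 100.4000
clock 2: start=14, rate=0.9, needs 100-14 = 86; ticks = ceil(86/0.9) = ceil(95.5556) = 96; reading at tick 96 = 14 + 0.9*96 = 100.4000
Minimum tick count = 67; winners = [1]; smallest index = 1

Answer: 1 67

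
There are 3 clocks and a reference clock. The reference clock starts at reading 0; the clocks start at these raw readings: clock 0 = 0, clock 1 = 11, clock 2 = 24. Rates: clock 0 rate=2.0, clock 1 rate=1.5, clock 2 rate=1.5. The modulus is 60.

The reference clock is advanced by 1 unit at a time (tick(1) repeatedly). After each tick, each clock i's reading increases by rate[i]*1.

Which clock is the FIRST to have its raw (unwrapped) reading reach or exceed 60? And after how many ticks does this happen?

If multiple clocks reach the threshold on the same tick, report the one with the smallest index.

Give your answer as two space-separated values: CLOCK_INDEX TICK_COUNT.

clock 0: start=0, rate=2.0, needs 60-0 = 60; ticks = ceil(60/2.0) = ceil(30.0000) = 30; reading at tick 30 = 0 + 2.0*30 = 60.0000
clock 1: start=11, rate=1.5, needs 60-11 = 49; ticks = ceil(49/1.5) = ceil(32.6667) = 33; reading at tick 33 = 11 + 1.5*33 = 60.5000
clock 2: start=24, rate=1.5, needs 60-24 = 36; ticks = ceil(36/1.5) = ceil(24.0000) = 24; reading at tick 24 = 24 + 1.5*24 = 60.0000
Minimum tick count = 24; winners = [2]; smallest index = 2

Answer: 2 24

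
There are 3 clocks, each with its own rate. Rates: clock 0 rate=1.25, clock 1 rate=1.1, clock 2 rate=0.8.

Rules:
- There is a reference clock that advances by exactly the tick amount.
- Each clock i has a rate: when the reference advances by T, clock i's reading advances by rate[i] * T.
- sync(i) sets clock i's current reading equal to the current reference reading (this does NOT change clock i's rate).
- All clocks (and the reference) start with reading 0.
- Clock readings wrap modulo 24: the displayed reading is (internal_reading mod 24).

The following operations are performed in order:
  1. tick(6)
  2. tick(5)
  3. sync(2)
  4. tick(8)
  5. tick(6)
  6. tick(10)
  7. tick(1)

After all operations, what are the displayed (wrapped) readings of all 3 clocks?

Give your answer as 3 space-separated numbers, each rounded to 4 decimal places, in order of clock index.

After op 1 tick(6): ref=6.0000 raw=[7.5000 6.6000 4.8000]
After op 2 tick(5): ref=11.0000 raw=[13.7500 12.1000 8.8000]
After op 3 sync(2): ref=11.0000 raw=[13.7500 12.1000 11.0000]
After op 4 tick(8): ref=19.0000 raw=[23.7500 20.9000 17.4000]
After op 5 tick(6): ref=25.0000 raw=[31.2500 27.5000 22.2000]
After op 6 tick(10): ref=35.0000 raw=[43.7500 38.5000 30.2000]
After op 7 tick(1): ref=36.0000 raw=[45.0000 39.6000 31.0000]
Wrap final raw readings (mod 24): 45.0000 mod 24 = 21.0000; 39.6000 mod 24 = 15.6000; 31.0000 mod 24 = 7.0000

Answer: 21.0000 15.6000 7.0000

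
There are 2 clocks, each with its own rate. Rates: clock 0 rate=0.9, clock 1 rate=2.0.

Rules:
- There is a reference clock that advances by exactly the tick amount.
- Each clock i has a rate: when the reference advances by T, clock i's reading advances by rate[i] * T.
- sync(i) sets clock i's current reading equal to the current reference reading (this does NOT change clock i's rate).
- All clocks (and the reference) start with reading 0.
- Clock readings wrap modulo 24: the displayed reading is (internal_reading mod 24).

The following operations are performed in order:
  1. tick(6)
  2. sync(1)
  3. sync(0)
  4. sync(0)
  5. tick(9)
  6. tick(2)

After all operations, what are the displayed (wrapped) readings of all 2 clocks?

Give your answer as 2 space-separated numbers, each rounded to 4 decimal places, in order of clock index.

After op 1 tick(6): ref=6.0000 raw=[5.4000 12.0000]
After op 2 sync(1): ref=6.0000 raw=[5.4000 6.0000]
After op 3 sync(0): ref=6.0000 raw=[6.0000 6.0000]
After op 4 sync(0): ref=6.0000 raw=[6.0000 6.0000]
After op 5 tick(9): ref=15.0000 raw=[14.1000 24.0000]
After op 6 tick(2): ref=17.0000 raw=[15.9000 28.0000]
Wrap final raw readings (mod 24): 15.9000 mod 24 = 15.9000; 28.0000 mod 24 = 4.0000

Answer: 15.9000 4.0000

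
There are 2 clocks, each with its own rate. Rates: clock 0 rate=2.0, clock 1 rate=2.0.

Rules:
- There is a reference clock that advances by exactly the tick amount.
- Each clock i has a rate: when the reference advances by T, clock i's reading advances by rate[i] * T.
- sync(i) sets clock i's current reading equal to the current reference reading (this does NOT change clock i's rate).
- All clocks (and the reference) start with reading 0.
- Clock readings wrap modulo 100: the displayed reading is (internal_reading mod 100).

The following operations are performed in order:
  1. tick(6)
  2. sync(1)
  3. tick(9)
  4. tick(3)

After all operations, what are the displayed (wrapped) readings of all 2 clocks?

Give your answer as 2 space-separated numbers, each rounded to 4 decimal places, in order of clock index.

Answer: 36.0000 30.0000

Derivation:
After op 1 tick(6): ref=6.0000 raw=[12.0000 12.0000]
After op 2 sync(1): ref=6.0000 raw=[12.0000 6.0000]
After op 3 tick(9): ref=15.0000 raw=[30.0000 24.0000]
After op 4 tick(3): ref=18.0000 raw=[36.0000 30.0000]
Wrap final raw readings (mod 100): 36.0000 mod 100 = 36.0000; 30.0000 mod 100 = 30.0000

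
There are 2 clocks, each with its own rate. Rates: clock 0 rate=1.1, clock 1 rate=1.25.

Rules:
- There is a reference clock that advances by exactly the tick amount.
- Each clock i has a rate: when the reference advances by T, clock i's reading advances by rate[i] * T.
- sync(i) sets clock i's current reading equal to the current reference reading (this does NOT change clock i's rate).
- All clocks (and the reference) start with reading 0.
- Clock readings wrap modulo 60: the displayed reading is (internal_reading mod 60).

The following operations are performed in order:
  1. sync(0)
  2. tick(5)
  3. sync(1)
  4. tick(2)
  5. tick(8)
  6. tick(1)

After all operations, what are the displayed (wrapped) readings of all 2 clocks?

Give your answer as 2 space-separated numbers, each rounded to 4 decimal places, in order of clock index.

Answer: 17.6000 18.7500

Derivation:
After op 1 sync(0): ref=0.0000 raw=[0.0000 0.0000]
After op 2 tick(5): ref=5.0000 raw=[5.5000 6.2500]
After op 3 sync(1): ref=5.0000 raw=[5.5000 5.0000]
After op 4 tick(2): ref=7.0000 raw=[7.7000 7.5000]
After op 5 tick(8): ref=15.0000 raw=[16.5000 17.5000]
After op 6 tick(1): ref=16.0000 raw=[17.6000 18.7500]
Wrap final raw readings (mod 60): 17.6000 mod 60 = 17.6000; 18.7500 mod 60 = 18.7500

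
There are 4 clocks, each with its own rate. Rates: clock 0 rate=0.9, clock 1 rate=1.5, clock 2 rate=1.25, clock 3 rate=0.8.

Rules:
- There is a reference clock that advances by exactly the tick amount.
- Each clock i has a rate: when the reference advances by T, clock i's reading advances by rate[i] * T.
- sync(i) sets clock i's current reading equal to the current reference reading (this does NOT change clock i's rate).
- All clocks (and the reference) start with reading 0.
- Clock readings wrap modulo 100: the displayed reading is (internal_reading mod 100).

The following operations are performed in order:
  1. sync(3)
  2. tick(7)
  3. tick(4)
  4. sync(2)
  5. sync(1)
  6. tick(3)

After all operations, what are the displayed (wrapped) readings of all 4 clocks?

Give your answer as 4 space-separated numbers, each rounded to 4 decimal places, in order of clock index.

Answer: 12.6000 15.5000 14.7500 11.2000

Derivation:
After op 1 sync(3): ref=0.0000 raw=[0.0000 0.0000 0.0000 0.0000]
After op 2 tick(7): ref=7.0000 raw=[6.3000 10.5000 8.7500 5.6000]
After op 3 tick(4): ref=11.0000 raw=[9.9000 16.5000 13.7500 8.8000]
After op 4 sync(2): ref=11.0000 raw=[9.9000 16.5000 11.0000 8.8000]
After op 5 sync(1): ref=11.0000 raw=[9.9000 11.0000 11.0000 8.8000]
After op 6 tick(3): ref=14.0000 raw=[12.6000 15.5000 14.7500 11.2000]
Wrap final raw readings (mod 100): 12.6000 mod 100 = 12.6000; 15.5000 mod 100 = 15.5000; 14.7500 mod 100 = 14.7500; 11.2000 mod 100 = 11.2000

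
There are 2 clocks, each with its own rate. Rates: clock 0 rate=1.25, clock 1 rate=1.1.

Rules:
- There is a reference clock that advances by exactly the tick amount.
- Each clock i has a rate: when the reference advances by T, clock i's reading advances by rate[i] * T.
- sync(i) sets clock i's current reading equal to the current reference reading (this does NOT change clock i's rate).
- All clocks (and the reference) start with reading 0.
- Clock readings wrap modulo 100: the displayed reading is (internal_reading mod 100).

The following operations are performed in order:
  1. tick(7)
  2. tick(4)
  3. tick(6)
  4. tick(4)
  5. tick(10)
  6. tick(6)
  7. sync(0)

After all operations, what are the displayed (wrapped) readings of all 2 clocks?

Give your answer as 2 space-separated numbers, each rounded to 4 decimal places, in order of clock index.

After op 1 tick(7): ref=7.0000 raw=[8.7500 7.7000]
After op 2 tick(4): ref=11.0000 raw=[13.7500 12.1000]
After op 3 tick(6): ref=17.0000 raw=[21.2500 18.7000]
After op 4 tick(4): ref=21.0000 raw=[26.2500 23.1000]
After op 5 tick(10): ref=31.0000 raw=[38.7500 34.1000]
After op 6 tick(6): ref=37.0000 raw=[46.2500 40.7000]
After op 7 sync(0): ref=37.0000 raw=[37.0000 40.7000]
Wrap final raw readings (mod 100): 37.0000 mod 100 = 37.0000; 40.7000 mod 100 = 40.7000

Answer: 37.0000 40.7000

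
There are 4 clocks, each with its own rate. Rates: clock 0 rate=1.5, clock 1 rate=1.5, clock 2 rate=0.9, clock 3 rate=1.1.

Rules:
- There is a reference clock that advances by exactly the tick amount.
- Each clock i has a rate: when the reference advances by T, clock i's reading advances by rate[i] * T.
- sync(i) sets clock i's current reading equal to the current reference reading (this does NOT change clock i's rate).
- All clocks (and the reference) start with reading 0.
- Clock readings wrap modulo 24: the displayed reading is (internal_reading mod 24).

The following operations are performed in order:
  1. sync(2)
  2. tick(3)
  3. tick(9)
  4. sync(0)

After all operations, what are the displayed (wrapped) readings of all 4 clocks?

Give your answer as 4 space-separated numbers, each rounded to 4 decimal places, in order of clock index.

After op 1 sync(2): ref=0.0000 raw=[0.0000 0.0000 0.0000 0.0000]
After op 2 tick(3): ref=3.0000 raw=[4.5000 4.5000 2.7000 3.3000]
After op 3 tick(9): ref=12.0000 raw=[18.0000 18.0000 10.8000 13.2000]
After op 4 sync(0): ref=12.0000 raw=[12.0000 18.0000 10.8000 13.2000]
Wrap final raw readings (mod 24): 12.0000 mod 24 = 12.0000; 18.0000 mod 24 = 18.0000; 10.8000 mod 24 = 10.8000; 13.2000 mod 24 = 13.2000

Answer: 12.0000 18.0000 10.8000 13.2000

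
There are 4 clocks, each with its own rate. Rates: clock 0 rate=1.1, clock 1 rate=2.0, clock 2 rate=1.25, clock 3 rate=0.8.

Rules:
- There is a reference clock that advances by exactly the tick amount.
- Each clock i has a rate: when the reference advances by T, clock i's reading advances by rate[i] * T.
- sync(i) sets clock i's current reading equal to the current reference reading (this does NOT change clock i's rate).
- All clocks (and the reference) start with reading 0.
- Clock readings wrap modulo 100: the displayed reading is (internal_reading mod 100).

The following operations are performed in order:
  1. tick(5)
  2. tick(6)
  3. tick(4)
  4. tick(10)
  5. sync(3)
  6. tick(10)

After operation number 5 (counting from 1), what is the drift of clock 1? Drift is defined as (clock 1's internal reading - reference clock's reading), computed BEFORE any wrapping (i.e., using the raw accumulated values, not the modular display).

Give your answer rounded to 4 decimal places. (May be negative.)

Answer: 25.0000

Derivation:
After op 1 tick(5): ref=5.0000 raw=[5.5000 10.0000 6.2500 4.0000]
After op 2 tick(6): ref=11.0000 raw=[12.1000 22.0000 13.7500 8.8000]
After op 3 tick(4): ref=15.0000 raw=[16.5000 30.0000 18.7500 12.0000]
After op 4 tick(10): ref=25.0000 raw=[27.5000 50.0000 31.2500 20.0000]
After op 5 sync(3): ref=25.0000 raw=[27.5000 50.0000 31.2500 25.0000]
Drift of clock 1 after op 5: 50.0000 - 25.0000 = 25.0000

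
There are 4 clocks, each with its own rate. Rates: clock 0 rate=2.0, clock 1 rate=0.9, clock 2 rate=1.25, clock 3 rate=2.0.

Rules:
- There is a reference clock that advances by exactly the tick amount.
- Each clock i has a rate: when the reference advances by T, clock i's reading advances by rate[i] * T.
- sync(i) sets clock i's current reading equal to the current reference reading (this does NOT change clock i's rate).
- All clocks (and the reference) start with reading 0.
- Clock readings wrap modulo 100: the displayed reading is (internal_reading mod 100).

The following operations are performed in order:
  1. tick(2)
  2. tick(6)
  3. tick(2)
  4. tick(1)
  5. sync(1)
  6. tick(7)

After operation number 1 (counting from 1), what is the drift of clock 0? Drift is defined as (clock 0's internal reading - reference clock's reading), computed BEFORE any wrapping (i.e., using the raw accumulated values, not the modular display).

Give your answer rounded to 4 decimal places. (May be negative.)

After op 1 tick(2): ref=2.0000 raw=[4.0000 1.8000 2.5000 4.0000]
Drift of clock 0 after op 1: 4.0000 - 2.0000 = 2.0000

Answer: 2.0000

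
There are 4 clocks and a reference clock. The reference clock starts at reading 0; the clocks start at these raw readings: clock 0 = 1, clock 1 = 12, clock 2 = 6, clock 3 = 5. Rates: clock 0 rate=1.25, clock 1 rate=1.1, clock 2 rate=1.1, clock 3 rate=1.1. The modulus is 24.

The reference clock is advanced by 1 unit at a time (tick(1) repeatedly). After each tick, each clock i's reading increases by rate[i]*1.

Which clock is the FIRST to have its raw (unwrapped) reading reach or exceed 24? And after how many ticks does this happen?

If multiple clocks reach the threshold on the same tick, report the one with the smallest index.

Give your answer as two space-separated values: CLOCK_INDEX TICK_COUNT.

Answer: 1 11

Derivation:
clock 0: start=1, rate=1.25, needs 24-1 = 23; ticks = ceil(23/1.25) = ceil(18.4000) = 19; reading at tick 19 = 1 + 1.25*19 = 24.7500
clock 1: start=12, rate=1.1, needs 24-12 = 12; ticks = ceil(12/1.1) = ceil(10.9091) = 11; reading at tick 11 = 12 + 1.1*11 = 24.1000
clock 2: start=6, rate=1.1, needs 24-6 = 18; ticks = ceil(18/1.1) = ceil(16.3636) = 17; reading at tick 17 = 6 + 1.1*17 = 24.7000
clock 3: start=5, rate=1.1, needs 24-5 = 19; ticks = ceil(19/1.1) = ceil(17.2727) = 18; reading at tick 18 = 5 + 1.1*18 = 24.8000
Minimum tick count = 11; winners = [1]; smallest index = 1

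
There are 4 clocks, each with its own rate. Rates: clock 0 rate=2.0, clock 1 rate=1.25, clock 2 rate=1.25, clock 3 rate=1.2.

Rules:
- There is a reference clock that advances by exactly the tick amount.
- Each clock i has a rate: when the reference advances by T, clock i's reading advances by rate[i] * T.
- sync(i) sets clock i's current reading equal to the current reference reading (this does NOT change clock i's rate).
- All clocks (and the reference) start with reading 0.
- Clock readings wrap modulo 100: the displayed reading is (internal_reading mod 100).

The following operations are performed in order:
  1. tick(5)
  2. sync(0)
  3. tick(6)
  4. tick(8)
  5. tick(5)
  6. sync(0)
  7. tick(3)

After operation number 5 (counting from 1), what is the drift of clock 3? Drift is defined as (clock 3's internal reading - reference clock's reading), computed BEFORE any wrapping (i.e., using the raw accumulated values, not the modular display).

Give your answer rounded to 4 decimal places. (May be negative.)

Answer: 4.8000

Derivation:
After op 1 tick(5): ref=5.0000 raw=[10.0000 6.2500 6.2500 6.0000]
After op 2 sync(0): ref=5.0000 raw=[5.0000 6.2500 6.2500 6.0000]
After op 3 tick(6): ref=11.0000 raw=[17.0000 13.7500 13.7500 13.2000]
After op 4 tick(8): ref=19.0000 raw=[33.0000 23.7500 23.7500 22.8000]
After op 5 tick(5): ref=24.0000 raw=[43.0000 30.0000 30.0000 28.8000]
Drift of clock 3 after op 5: 28.8000 - 24.0000 = 4.8000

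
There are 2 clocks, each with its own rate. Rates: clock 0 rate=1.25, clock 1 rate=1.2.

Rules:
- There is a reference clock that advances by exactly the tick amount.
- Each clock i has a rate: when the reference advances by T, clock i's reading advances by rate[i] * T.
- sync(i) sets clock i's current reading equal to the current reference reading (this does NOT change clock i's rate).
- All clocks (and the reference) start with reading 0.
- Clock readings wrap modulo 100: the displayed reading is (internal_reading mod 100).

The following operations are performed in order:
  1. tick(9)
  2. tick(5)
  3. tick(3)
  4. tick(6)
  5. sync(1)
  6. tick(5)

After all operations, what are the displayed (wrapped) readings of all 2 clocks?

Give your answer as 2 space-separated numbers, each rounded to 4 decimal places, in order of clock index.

After op 1 tick(9): ref=9.0000 raw=[11.2500 10.8000]
After op 2 tick(5): ref=14.0000 raw=[17.5000 16.8000]
After op 3 tick(3): ref=17.0000 raw=[21.2500 20.4000]
After op 4 tick(6): ref=23.0000 raw=[28.7500 27.6000]
After op 5 sync(1): ref=23.0000 raw=[28.7500 23.0000]
After op 6 tick(5): ref=28.0000 raw=[35.0000 29.0000]
Wrap final raw readings (mod 100): 35.0000 mod 100 = 35.0000; 29.0000 mod 100 = 29.0000

Answer: 35.0000 29.0000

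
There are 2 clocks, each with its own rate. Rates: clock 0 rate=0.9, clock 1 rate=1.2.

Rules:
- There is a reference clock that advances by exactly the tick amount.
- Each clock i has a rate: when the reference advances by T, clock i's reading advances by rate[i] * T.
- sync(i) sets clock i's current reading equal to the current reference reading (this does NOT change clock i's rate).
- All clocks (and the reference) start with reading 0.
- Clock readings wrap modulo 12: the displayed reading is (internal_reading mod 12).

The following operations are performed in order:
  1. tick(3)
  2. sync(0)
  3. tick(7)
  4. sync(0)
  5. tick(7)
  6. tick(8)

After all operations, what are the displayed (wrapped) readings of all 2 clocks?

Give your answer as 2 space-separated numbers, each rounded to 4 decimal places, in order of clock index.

Answer: 11.5000 6.0000

Derivation:
After op 1 tick(3): ref=3.0000 raw=[2.7000 3.6000]
After op 2 sync(0): ref=3.0000 raw=[3.0000 3.6000]
After op 3 tick(7): ref=10.0000 raw=[9.3000 12.0000]
After op 4 sync(0): ref=10.0000 raw=[10.0000 12.0000]
After op 5 tick(7): ref=17.0000 raw=[16.3000 20.4000]
After op 6 tick(8): ref=25.0000 raw=[23.5000 30.0000]
Wrap final raw readings (mod 12): 23.5000 mod 12 = 11.5000; 30.0000 mod 12 = 6.0000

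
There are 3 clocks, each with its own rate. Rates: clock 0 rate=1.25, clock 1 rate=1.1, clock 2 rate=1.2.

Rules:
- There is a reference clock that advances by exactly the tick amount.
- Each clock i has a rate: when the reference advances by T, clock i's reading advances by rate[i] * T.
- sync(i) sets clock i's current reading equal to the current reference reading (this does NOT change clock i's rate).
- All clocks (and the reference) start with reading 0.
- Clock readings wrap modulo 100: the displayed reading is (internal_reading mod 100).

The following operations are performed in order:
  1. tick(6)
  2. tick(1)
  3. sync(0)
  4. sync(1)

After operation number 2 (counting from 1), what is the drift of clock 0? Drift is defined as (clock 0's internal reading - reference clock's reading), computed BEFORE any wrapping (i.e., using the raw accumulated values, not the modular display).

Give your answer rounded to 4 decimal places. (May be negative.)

Answer: 1.7500

Derivation:
After op 1 tick(6): ref=6.0000 raw=[7.5000 6.6000 7.2000]
After op 2 tick(1): ref=7.0000 raw=[8.7500 7.7000 8.4000]
Drift of clock 0 after op 2: 8.7500 - 7.0000 = 1.7500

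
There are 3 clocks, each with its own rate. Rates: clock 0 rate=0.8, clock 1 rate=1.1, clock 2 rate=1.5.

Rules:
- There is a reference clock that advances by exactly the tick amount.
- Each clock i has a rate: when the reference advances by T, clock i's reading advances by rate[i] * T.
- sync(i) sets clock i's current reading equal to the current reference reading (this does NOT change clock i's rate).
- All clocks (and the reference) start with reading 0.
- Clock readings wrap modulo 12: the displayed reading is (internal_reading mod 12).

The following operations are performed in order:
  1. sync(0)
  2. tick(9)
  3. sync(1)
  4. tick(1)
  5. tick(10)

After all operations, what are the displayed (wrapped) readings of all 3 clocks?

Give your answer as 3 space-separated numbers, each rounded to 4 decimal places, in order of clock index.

After op 1 sync(0): ref=0.0000 raw=[0.0000 0.0000 0.0000]
After op 2 tick(9): ref=9.0000 raw=[7.2000 9.9000 13.5000]
After op 3 sync(1): ref=9.0000 raw=[7.2000 9.0000 13.5000]
After op 4 tick(1): ref=10.0000 raw=[8.0000 10.1000 15.0000]
After op 5 tick(10): ref=20.0000 raw=[16.0000 21.1000 30.0000]
Wrap final raw readings (mod 12): 16.0000 mod 12 = 4.0000; 21.1000 mod 12 = 9.1000; 30.0000 mod 12 = 6.0000

Answer: 4.0000 9.1000 6.0000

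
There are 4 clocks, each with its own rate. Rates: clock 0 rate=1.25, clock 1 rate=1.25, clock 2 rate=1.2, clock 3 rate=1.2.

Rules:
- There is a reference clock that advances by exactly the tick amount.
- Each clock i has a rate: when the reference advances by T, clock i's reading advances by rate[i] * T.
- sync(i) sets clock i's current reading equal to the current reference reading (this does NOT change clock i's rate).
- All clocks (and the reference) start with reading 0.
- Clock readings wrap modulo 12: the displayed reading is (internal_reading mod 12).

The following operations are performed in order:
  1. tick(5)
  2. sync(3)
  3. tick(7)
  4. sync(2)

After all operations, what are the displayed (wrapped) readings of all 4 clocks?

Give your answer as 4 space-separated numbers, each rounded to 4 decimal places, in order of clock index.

Answer: 3.0000 3.0000 0.0000 1.4000

Derivation:
After op 1 tick(5): ref=5.0000 raw=[6.2500 6.2500 6.0000 6.0000]
After op 2 sync(3): ref=5.0000 raw=[6.2500 6.2500 6.0000 5.0000]
After op 3 tick(7): ref=12.0000 raw=[15.0000 15.0000 14.4000 13.4000]
After op 4 sync(2): ref=12.0000 raw=[15.0000 15.0000 12.0000 13.4000]
Wrap final raw readings (mod 12): 15.0000 mod 12 = 3.0000; 15.0000 mod 12 = 3.0000; 12.0000 mod 12 = 0.0000; 13.4000 mod 12 = 1.4000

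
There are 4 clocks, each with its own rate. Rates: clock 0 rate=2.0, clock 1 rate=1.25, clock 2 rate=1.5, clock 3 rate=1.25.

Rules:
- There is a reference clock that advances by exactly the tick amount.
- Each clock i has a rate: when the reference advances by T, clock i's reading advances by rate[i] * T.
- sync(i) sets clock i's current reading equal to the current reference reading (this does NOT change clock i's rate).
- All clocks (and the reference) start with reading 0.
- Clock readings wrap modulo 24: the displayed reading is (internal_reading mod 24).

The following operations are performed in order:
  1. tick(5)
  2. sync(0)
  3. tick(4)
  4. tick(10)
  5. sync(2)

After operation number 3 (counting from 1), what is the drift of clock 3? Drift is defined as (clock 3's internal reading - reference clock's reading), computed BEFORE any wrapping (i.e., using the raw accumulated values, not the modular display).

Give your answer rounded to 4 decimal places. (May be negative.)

After op 1 tick(5): ref=5.0000 raw=[10.0000 6.2500 7.5000 6.2500]
After op 2 sync(0): ref=5.0000 raw=[5.0000 6.2500 7.5000 6.2500]
After op 3 tick(4): ref=9.0000 raw=[13.0000 11.2500 13.5000 11.2500]
Drift of clock 3 after op 3: 11.2500 - 9.0000 = 2.2500

Answer: 2.2500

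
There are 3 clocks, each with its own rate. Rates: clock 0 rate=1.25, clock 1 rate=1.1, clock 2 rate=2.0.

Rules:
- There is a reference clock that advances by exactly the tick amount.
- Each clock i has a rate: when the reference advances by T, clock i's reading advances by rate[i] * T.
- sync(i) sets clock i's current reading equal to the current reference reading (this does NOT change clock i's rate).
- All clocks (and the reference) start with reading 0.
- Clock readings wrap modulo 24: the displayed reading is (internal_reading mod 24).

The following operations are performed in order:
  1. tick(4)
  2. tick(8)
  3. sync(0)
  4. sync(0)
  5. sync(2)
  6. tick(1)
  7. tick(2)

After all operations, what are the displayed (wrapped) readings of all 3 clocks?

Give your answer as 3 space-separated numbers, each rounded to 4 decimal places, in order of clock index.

Answer: 15.7500 16.5000 18.0000

Derivation:
After op 1 tick(4): ref=4.0000 raw=[5.0000 4.4000 8.0000]
After op 2 tick(8): ref=12.0000 raw=[15.0000 13.2000 24.0000]
After op 3 sync(0): ref=12.0000 raw=[12.0000 13.2000 24.0000]
After op 4 sync(0): ref=12.0000 raw=[12.0000 13.2000 24.0000]
After op 5 sync(2): ref=12.0000 raw=[12.0000 13.2000 12.0000]
After op 6 tick(1): ref=13.0000 raw=[13.2500 14.3000 14.0000]
After op 7 tick(2): ref=15.0000 raw=[15.7500 16.5000 18.0000]
Wrap final raw readings (mod 24): 15.7500 mod 24 = 15.7500; 16.5000 mod 24 = 16.5000; 18.0000 mod 24 = 18.0000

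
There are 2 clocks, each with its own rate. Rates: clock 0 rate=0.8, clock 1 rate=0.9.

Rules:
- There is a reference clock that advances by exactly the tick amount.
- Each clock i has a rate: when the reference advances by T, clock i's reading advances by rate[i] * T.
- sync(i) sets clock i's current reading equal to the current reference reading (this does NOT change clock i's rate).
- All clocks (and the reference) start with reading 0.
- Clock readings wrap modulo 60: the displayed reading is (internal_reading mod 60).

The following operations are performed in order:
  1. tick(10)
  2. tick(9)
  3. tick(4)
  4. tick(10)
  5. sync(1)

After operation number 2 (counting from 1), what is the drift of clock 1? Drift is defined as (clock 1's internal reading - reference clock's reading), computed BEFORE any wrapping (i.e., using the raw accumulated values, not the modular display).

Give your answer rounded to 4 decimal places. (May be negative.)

After op 1 tick(10): ref=10.0000 raw=[8.0000 9.0000]
After op 2 tick(9): ref=19.0000 raw=[15.2000 17.1000]
Drift of clock 1 after op 2: 17.1000 - 19.0000 = -1.9000

Answer: -1.9000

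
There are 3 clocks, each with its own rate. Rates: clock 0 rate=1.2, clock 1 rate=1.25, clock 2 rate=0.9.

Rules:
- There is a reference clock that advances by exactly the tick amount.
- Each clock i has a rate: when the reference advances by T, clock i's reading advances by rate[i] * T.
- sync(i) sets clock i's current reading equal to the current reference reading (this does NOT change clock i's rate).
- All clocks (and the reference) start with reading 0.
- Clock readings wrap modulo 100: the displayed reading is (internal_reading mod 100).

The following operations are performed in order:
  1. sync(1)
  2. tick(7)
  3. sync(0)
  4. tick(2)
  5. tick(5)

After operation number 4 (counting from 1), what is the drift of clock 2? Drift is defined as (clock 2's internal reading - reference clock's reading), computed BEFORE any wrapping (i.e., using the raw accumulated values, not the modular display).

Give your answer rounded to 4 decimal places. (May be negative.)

Answer: -0.9000

Derivation:
After op 1 sync(1): ref=0.0000 raw=[0.0000 0.0000 0.0000]
After op 2 tick(7): ref=7.0000 raw=[8.4000 8.7500 6.3000]
After op 3 sync(0): ref=7.0000 raw=[7.0000 8.7500 6.3000]
After op 4 tick(2): ref=9.0000 raw=[9.4000 11.2500 8.1000]
Drift of clock 2 after op 4: 8.1000 - 9.0000 = -0.9000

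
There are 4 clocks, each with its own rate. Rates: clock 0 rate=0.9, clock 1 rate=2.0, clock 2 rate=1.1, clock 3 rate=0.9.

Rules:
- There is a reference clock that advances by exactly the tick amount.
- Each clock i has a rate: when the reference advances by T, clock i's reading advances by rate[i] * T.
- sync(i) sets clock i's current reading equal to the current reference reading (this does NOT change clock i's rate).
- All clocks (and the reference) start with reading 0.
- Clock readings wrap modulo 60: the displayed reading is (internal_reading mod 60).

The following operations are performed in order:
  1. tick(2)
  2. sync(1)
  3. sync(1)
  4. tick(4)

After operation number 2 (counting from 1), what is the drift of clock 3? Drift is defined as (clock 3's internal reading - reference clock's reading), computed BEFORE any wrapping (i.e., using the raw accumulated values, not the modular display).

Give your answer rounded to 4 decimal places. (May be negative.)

After op 1 tick(2): ref=2.0000 raw=[1.8000 4.0000 2.2000 1.8000]
After op 2 sync(1): ref=2.0000 raw=[1.8000 2.0000 2.2000 1.8000]
Drift of clock 3 after op 2: 1.8000 - 2.0000 = -0.2000

Answer: -0.2000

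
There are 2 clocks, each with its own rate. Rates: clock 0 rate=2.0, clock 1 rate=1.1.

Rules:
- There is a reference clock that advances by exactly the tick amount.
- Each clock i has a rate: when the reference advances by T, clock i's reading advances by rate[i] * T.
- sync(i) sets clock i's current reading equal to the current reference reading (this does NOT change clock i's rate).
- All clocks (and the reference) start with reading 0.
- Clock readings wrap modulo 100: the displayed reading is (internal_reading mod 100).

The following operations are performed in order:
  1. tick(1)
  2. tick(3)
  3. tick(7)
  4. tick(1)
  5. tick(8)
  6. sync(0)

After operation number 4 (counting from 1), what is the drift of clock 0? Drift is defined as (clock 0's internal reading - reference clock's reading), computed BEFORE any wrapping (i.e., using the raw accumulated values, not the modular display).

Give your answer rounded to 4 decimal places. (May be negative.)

Answer: 12.0000

Derivation:
After op 1 tick(1): ref=1.0000 raw=[2.0000 1.1000]
After op 2 tick(3): ref=4.0000 raw=[8.0000 4.4000]
After op 3 tick(7): ref=11.0000 raw=[22.0000 12.1000]
After op 4 tick(1): ref=12.0000 raw=[24.0000 13.2000]
Drift of clock 0 after op 4: 24.0000 - 12.0000 = 12.0000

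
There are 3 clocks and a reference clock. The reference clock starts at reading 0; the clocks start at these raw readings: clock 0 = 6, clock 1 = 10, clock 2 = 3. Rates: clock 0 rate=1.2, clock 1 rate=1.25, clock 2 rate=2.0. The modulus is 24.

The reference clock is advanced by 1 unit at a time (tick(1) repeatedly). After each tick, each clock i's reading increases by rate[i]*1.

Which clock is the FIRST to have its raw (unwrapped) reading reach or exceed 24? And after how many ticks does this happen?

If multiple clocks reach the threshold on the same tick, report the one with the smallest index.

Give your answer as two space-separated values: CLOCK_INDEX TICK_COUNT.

clock 0: start=6, rate=1.2, needs 24-6 = 18; ticks = ceil(18/1.2) = ceil(15.0000) = 15; reading at tick 15 = 6 + 1.2*15 = 24.0000
clock 1: start=10, rate=1.25, needs 24-10 = 14; ticks = ceil(14/1.25) = ceil(11.2000) = 12; reading at tick 12 = 10 + 1.25*12 = 25.0000
clock 2: start=3, rate=2.0, needs 24-3 = 21; ticks = ceil(21/2.0) = ceil(10.5000) = 11; reading at tick 11 = 3 + 2.0*11 = 25.0000
Minimum tick count = 11; winners = [2]; smallest index = 2

Answer: 2 11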